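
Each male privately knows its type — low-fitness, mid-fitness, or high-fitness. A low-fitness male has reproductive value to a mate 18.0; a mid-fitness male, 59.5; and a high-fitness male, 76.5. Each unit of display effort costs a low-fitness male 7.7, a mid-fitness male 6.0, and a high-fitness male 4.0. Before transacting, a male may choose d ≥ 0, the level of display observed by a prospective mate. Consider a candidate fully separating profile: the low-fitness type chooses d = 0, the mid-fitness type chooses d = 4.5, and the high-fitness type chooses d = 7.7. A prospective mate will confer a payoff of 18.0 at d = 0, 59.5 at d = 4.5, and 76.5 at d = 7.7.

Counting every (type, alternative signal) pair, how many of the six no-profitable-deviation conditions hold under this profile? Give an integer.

High-fitness (own payoff 76.5 − 4.0×7.7 = 45.7): to d=0 gives 18.0 → no gain ✓; to d=4.5 gives 59.5 − 4.0×4.5 = 41.5 → no gain ✓.
Mid-fitness (own payoff 59.5 − 6.0×4.5 = 32.5): to d=0 gives 18.0 → no gain ✓; to d=7.7 gives 76.5 − 6.0×7.7 = 30.3 → no gain ✓.
Low-fitness (own payoff 18.0): to d=4.5 gives 59.5 − 7.7×4.5 = 24.85 → profitable ✗; to d=7.7 gives 76.5 − 7.7×7.7 = 17.21 → no gain ✓.
5 of the 6 constraints hold; not an equilibrium.

5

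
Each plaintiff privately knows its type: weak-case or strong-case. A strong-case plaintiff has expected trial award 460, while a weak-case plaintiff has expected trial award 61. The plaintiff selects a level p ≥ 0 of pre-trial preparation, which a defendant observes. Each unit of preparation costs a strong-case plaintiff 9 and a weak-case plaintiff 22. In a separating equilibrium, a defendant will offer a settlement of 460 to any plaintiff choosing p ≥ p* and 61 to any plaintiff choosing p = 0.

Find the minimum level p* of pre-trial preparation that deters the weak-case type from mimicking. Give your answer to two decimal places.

A weak-case plaintiff choosing p = 0 receives 61.
Imitating at p* instead would pay 460 at cost 22·p*, netting 460 − 22·p*.
Indifference: 61 = 460 − 22·p*, so p* = (460 − 61) / 22 ≈ 18.14.
At p* the weak-case type's incentive constraint just binds; the strong-case type strictly prefers p* since its per-unit cost is lower.

18.14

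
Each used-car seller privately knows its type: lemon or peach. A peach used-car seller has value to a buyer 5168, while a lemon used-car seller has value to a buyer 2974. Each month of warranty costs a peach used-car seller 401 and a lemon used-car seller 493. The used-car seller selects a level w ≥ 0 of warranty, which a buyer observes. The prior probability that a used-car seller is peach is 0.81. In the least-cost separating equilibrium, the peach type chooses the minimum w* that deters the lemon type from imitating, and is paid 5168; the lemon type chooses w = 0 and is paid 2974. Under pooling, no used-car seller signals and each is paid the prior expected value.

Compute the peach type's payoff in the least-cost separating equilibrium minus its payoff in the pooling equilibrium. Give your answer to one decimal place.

-1367.7

Least-cost separating signal: w* solves 2974 = 5168 − 493·w*, so w* = (5168 − 2974)/493 ≈ 4.4503.
Peach type's separating payoff: 5168 − 401 × w* = 5168 − 401 × (5168 − 2974)/493 = 5168 − 879794/493 ≈ 3383.428.
Pooling payoff: 0.81 × 5168 + 0.19 × 2974 = 4751.14.
Difference: 3383.428 − 4751.14 = -1367.712, i.e. -1367.7 to one decimal place.
The peach type would prefer the pooling outcome.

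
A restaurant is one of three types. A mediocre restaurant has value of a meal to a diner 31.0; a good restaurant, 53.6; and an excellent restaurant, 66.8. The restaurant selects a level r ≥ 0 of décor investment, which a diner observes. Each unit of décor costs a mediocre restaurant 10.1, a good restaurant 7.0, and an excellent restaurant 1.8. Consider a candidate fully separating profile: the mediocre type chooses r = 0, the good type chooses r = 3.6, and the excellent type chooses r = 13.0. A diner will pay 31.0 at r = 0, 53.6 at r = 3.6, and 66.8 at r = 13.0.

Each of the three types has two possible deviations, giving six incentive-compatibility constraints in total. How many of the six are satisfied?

Excellent (own payoff 66.8 − 1.8×13.0 = 43.4): to r=0 gives 31.0 → no gain ✓; to r=3.6 gives 53.6 − 1.8×3.6 = 47.12 → profitable ✗.
Mediocre (own payoff 31.0): to r=3.6 gives 53.6 − 10.1×3.6 = 17.24 → no gain ✓; to r=13.0 gives 66.8 − 10.1×13.0 = -64.5 → no gain ✓.
Good (own payoff 53.6 − 7.0×3.6 = 28.4): to r=0 gives 31.0 → profitable ✗; to r=13.0 gives 66.8 − 7.0×13.0 = -24.2 → no gain ✓.
4 of the 6 constraints hold; not an equilibrium.

4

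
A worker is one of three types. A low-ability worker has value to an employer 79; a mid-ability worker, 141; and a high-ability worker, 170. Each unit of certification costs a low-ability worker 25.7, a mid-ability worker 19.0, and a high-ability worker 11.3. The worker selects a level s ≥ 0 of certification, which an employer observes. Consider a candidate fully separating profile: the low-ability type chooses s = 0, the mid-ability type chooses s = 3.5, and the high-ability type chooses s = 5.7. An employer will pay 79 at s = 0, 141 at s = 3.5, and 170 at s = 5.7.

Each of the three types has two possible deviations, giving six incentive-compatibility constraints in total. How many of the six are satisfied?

Low-ability (own payoff 79): to s=3.5 gives 141 − 25.7×3.5 = 51.05 → no gain ✓; to s=5.7 gives 170 − 25.7×5.7 = 23.51 → no gain ✓.
Mid-ability (own payoff 141 − 19.0×3.5 = 74.5): to s=0 gives 79 → profitable ✗; to s=5.7 gives 170 − 19.0×5.7 = 61.7 → no gain ✓.
High-ability (own payoff 170 − 11.3×5.7 = 105.59): to s=0 gives 79 → no gain ✓; to s=3.5 gives 141 − 11.3×3.5 = 101.45 → no gain ✓.
5 of the 6 constraints hold; not an equilibrium.

5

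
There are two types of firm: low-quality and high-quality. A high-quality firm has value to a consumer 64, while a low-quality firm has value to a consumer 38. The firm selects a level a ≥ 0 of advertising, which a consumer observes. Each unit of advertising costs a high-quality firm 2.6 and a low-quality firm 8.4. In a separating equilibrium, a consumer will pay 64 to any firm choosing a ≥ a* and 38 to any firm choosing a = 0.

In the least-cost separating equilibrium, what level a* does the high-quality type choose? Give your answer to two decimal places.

A low-quality firm choosing a = 0 receives 38.
Imitating at a* instead would pay 64 at cost 8.4·a*, netting 64 − 8.4·a*.
Indifference: 38 = 64 − 8.4·a*, so a* = (64 − 38) / 8.4 ≈ 3.10.
This is the low-quality type's binding incentive-compatibility constraint; any a ≥ 3.10 sustains separation on that side.

3.10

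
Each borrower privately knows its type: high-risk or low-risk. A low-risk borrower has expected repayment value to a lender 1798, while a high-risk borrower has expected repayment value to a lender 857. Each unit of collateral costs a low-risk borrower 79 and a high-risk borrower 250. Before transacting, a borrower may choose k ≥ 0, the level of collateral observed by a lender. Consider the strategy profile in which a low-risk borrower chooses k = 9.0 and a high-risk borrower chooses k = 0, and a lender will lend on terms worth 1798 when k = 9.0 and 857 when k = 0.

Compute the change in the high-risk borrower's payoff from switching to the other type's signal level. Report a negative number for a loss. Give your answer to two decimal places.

Playing k = 0 the high-risk borrower receives 857.
Deviating to k = 9.0 brings payment 1798 at cost 250 × 9.0 = 2250, netting -452.
Gain from deviating: -452 − 857 = -1309.00.
The gain is negative, so the high-risk type's incentive-compatibility constraint is satisfied.

-1309.00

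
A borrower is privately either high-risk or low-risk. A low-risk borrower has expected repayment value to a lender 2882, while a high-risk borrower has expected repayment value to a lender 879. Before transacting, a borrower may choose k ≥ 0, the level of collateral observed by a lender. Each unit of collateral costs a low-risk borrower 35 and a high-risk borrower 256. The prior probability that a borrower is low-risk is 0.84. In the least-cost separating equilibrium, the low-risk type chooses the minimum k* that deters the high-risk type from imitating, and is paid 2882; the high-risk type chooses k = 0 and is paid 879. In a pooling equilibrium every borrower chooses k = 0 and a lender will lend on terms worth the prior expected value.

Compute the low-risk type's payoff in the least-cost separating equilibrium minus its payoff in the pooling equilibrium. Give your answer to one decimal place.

46.6

Least-cost separating signal: k* solves 879 = 2882 − 256·k*, so k* = (2882 − 879)/256 ≈ 7.8242.
Low-risk type's separating payoff: 2882 − 35 × k* = 2882 − 35 × (2882 − 879)/256 = 2882 − 70105/256 ≈ 2608.152.
Pooling payoff: 0.84 × 2882 + 0.16 × 879 = 2561.52.
Difference: 2608.152 − 2561.52 = 46.632, i.e. 46.6 to one decimal place.
The low-risk type prefers to separate.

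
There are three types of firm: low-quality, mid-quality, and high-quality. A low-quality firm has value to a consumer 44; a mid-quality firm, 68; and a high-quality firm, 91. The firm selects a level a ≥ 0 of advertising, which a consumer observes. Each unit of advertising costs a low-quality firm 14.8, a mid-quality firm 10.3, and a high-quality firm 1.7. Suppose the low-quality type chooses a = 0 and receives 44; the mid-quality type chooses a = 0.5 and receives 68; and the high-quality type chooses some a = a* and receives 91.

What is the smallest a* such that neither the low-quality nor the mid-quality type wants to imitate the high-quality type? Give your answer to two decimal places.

3.18

Low-quality type (on-path payoff 44) won't mimic when 44 ≥ 91 − 14.8·a*, i.e. a* ≥ 3.18.
Mid-quality type (on-path payoff 68 − 10.3×0.5 = 62.85) won't mimic when 62.85 ≥ 91 − 10.3·a*, i.e. a* ≥ 2.73.
Both must hold, so a* = max(3.18, 2.73) = 3.18. The low-quality type's constraint binds.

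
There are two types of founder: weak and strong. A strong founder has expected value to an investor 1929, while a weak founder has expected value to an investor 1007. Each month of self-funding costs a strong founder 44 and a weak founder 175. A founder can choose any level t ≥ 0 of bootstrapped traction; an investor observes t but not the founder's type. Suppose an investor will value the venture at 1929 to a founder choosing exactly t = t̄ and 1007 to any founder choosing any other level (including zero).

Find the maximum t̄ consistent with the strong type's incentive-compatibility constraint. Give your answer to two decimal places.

20.95

Choosing t̄ yields the strong type 1929 − 44·t̄; choosing zero yields 1007.
The strong type is indifferent at 1929 − 44·t̄ = 1007, i.e. t̄ = (1929 − 1007) / 44 ≈ 20.95.
For any t̄ above 20.95 the strong type would rather pool at zero, so separation collapses.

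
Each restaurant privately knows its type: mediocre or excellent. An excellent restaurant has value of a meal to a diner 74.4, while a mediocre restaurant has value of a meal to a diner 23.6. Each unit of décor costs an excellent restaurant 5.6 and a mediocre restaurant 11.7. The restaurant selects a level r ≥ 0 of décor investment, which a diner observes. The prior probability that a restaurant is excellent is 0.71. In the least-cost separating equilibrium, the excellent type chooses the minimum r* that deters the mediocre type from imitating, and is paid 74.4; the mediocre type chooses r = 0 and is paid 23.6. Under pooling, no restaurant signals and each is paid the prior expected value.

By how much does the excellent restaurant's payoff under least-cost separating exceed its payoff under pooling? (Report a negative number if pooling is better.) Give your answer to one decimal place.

Least-cost separating signal: r* solves 23.6 = 74.4 − 11.7·r*, so r* = (74.4 − 23.6)/11.7 ≈ 4.3419.
Excellent type's separating payoff: 74.4 − 5.6 × r* = 74.4 − 5.6 × (74.4 − 23.6)/11.7 = 74.4 − 284.48/11.7 ≈ 50.085.
Pooling payoff: 0.71 × 74.4 + 0.29 × 23.6 = 59.668.
Difference: 50.085 − 59.668 = -9.583, i.e. -9.6 to one decimal place.
The excellent type would prefer the pooling outcome.

-9.6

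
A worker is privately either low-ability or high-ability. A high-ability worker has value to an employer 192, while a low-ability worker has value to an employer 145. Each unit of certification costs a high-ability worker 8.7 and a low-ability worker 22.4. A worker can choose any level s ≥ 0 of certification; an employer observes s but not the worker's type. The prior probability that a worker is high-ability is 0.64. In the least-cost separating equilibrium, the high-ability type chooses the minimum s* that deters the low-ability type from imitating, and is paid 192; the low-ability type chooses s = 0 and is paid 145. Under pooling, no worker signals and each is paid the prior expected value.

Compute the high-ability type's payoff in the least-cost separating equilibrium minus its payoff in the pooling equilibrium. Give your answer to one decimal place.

-1.3

Least-cost separating signal: s* solves 145 = 192 − 22.4·s*, so s* = (192 − 145)/22.4 ≈ 2.0982.
High-ability type's separating payoff: 192 − 8.7 × s* = 192 − 8.7 × (192 − 145)/22.4 = 192 − 408.9/22.4 ≈ 173.746.
Pooling payoff: 0.64 × 192 + 0.36 × 145 = 175.08.
Difference: 173.746 − 175.08 = -1.334, i.e. -1.3 to one decimal place.
The high-ability type would prefer the pooling outcome.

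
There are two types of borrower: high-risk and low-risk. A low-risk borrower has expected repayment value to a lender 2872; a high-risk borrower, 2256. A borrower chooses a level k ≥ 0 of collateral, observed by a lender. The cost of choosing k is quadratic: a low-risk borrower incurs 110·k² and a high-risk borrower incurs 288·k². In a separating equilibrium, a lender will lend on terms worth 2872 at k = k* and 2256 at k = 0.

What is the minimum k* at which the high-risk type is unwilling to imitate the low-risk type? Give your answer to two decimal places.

The high-risk type at k = 0 receives 2256; imitating at k* yields 2872 − 288·k*².
Indifference: 2256 = 2872 − 288·k*², so k*² = (2872 − 2256) / 288 ≈ 2.1389.
k* = √2.1389 ≈ 1.46.

1.46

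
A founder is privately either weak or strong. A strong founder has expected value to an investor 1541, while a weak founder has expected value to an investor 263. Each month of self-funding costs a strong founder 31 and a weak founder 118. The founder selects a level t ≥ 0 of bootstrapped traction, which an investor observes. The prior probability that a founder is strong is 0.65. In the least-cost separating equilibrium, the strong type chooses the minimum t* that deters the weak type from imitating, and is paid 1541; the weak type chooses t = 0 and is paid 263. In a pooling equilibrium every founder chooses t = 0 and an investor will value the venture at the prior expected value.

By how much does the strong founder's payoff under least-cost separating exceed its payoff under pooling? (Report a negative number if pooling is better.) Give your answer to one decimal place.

111.6

Least-cost separating signal: t* solves 263 = 1541 − 118·t*, so t* = (1541 − 263)/118 ≈ 10.8305.
Strong type's separating payoff: 1541 − 31 × t* = 1541 − 31 × (1541 − 263)/118 = 1541 − 39618/118 ≈ 1205.254.
Pooling payoff: 0.65 × 1541 + 0.35 × 263 = 1093.7.
Difference: 1205.254 − 1093.7 = 111.554, i.e. 111.6 to one decimal place.
The strong type prefers to separate.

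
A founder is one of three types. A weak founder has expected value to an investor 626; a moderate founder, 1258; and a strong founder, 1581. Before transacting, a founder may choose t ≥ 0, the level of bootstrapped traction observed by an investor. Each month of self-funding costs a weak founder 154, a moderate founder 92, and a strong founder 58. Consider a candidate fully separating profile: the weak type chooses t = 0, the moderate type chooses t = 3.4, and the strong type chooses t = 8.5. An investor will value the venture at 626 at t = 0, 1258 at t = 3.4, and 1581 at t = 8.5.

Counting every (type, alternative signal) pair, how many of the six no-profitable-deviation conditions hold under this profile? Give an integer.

5

Strong (own payoff 1581 − 58×8.5 = 1088): to t=0 gives 626 → no gain ✓; to t=3.4 gives 1258 − 58×3.4 = 1060.8 → no gain ✓.
Weak (own payoff 626): to t=3.4 gives 1258 − 154×3.4 = 734.4 → profitable ✗; to t=8.5 gives 1581 − 154×8.5 = 272 → no gain ✓.
Moderate (own payoff 1258 − 92×3.4 = 945.2): to t=0 gives 626 → no gain ✓; to t=8.5 gives 1581 − 92×8.5 = 799 → no gain ✓.
5 of the 6 constraints hold; not an equilibrium.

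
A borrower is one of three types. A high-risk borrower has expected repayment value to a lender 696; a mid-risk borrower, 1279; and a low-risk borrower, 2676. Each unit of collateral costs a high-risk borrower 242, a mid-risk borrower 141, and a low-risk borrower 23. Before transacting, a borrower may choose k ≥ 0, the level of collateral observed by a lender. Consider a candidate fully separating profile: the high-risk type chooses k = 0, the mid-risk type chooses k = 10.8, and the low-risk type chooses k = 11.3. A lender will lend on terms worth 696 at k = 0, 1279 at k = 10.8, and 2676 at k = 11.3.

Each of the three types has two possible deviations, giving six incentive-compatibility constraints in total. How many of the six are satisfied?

Low-risk (own payoff 2676 − 23×11.3 = 2416.1): to k=0 gives 696 → no gain ✓; to k=10.8 gives 1279 − 23×10.8 = 1030.6 → no gain ✓.
Mid-risk (own payoff 1279 − 141×10.8 = -243.8): to k=0 gives 696 → profitable ✗; to k=11.3 gives 2676 − 141×11.3 = 1082.7 → profitable ✗.
High-risk (own payoff 696): to k=10.8 gives 1279 − 242×10.8 = -1334.6 → no gain ✓; to k=11.3 gives 2676 − 242×11.3 = -58.6 → no gain ✓.
4 of the 6 constraints hold; not an equilibrium.

4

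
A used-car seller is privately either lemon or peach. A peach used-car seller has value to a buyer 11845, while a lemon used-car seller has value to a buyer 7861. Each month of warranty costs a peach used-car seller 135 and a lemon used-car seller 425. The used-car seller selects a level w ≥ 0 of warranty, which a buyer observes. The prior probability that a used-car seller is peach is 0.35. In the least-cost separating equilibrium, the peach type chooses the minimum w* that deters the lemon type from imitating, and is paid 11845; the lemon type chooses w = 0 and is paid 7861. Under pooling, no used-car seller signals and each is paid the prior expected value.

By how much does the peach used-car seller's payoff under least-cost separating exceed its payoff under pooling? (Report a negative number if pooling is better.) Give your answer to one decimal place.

1324.1

Least-cost separating signal: w* solves 7861 = 11845 − 425·w*, so w* = (11845 − 7861)/425 ≈ 9.3741.
Peach type's separating payoff: 11845 − 135 × w* = 11845 − 135 × (11845 − 7861)/425 = 11845 − 537840/425 ≈ 10579.494.
Pooling payoff: 0.35 × 11845 + 0.65 × 7861 = 9255.4.
Difference: 10579.494 − 9255.4 = 1324.094, i.e. 1324.1 to one decimal place.
The peach type prefers to separate.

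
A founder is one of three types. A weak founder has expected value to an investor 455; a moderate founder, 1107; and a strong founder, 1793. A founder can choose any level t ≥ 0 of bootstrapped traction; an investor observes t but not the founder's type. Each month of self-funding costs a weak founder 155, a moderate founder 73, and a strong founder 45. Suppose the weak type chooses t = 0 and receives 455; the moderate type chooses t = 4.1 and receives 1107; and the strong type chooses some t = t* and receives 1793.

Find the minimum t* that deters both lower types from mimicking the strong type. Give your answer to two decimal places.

13.50

Weak type (on-path payoff 455) won't mimic when 455 ≥ 1793 − 155·t*, i.e. t* ≥ 8.63.
Moderate type (on-path payoff 1107 − 73×4.1 = 807.7) won't mimic when 807.7 ≥ 1793 − 73·t*, i.e. t* ≥ 13.50.
Both must hold, so t* = max(8.63, 13.50) = 13.50. The moderate type's constraint binds.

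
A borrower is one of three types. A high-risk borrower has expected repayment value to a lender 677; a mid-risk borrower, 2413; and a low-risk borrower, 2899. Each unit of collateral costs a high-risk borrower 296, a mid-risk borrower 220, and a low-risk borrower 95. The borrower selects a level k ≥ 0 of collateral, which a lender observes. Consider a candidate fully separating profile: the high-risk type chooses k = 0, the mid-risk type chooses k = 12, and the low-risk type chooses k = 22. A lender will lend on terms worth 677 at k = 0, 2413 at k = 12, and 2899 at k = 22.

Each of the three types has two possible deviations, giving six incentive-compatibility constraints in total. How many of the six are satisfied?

4

Low-risk (own payoff 2899 − 95×22 = 809): to k=0 gives 677 → no gain ✓; to k=12 gives 2413 − 95×12 = 1273 → profitable ✗.
High-risk (own payoff 677): to k=12 gives 2413 − 296×12 = -1139 → no gain ✓; to k=22 gives 2899 − 296×22 = -3613 → no gain ✓.
Mid-risk (own payoff 2413 − 220×12 = -227): to k=0 gives 677 → profitable ✗; to k=22 gives 2899 − 220×22 = -1941 → no gain ✓.
4 of the 6 constraints hold; not an equilibrium.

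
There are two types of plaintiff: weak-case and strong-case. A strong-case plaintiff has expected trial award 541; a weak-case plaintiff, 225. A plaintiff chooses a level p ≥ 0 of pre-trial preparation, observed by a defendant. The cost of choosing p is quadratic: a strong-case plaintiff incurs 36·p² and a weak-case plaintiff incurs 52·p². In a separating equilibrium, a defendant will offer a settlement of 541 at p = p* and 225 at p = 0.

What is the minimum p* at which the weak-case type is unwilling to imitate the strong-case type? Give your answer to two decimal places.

2.47

The weak-case type at p = 0 receives 225; imitating at p* yields 541 − 52·p*².
Indifference: 225 = 541 − 52·p*², so p*² = (541 − 225) / 52 ≈ 6.0769.
p* = √6.0769 ≈ 2.47.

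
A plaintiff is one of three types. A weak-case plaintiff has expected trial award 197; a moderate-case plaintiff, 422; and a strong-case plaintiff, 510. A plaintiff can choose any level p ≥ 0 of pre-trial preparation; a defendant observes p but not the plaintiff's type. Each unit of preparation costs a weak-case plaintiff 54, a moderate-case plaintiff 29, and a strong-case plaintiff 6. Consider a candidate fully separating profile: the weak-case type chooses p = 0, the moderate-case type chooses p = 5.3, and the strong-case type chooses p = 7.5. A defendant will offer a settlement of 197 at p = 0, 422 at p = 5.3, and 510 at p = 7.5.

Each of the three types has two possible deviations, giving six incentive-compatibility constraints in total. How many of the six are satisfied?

5

Strong-case (own payoff 510 − 6×7.5 = 465): to p=0 gives 197 → no gain ✓; to p=5.3 gives 422 − 6×5.3 = 390.2 → no gain ✓.
Weak-case (own payoff 197): to p=5.3 gives 422 − 54×5.3 = 135.8 → no gain ✓; to p=7.5 gives 510 − 54×7.5 = 105 → no gain ✓.
Moderate-case (own payoff 422 − 29×5.3 = 268.3): to p=0 gives 197 → no gain ✓; to p=7.5 gives 510 − 29×7.5 = 292.5 → profitable ✗.
5 of the 6 constraints hold; not an equilibrium.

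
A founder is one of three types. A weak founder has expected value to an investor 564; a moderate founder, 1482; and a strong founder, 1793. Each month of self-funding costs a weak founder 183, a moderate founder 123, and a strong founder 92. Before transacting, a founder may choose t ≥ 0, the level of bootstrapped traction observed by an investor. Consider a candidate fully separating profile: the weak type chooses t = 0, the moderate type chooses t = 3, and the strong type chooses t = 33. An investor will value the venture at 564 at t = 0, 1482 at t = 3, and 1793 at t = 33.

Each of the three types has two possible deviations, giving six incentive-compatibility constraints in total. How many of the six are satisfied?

3

Moderate (own payoff 1482 − 123×3 = 1113): to t=0 gives 564 → no gain ✓; to t=33 gives 1793 − 123×33 = -2266 → no gain ✓.
Strong (own payoff 1793 − 92×33 = -1243): to t=0 gives 564 → profitable ✗; to t=3 gives 1482 − 92×3 = 1206 → profitable ✗.
Weak (own payoff 564): to t=3 gives 1482 − 183×3 = 933 → profitable ✗; to t=33 gives 1793 − 183×33 = -4246 → no gain ✓.
3 of the 6 constraints hold; not an equilibrium.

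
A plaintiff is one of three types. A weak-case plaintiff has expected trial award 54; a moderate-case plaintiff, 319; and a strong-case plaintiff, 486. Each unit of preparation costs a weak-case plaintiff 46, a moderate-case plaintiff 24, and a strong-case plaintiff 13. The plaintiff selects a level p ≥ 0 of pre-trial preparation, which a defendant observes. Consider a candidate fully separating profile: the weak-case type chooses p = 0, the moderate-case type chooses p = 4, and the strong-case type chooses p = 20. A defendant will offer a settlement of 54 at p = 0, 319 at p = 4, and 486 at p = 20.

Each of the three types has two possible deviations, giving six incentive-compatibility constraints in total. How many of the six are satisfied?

4

Strong-case (own payoff 486 − 13×20 = 226): to p=0 gives 54 → no gain ✓; to p=4 gives 319 − 13×4 = 267 → profitable ✗.
Weak-case (own payoff 54): to p=4 gives 319 − 46×4 = 135 → profitable ✗; to p=20 gives 486 − 46×20 = -434 → no gain ✓.
Moderate-case (own payoff 319 − 24×4 = 223): to p=0 gives 54 → no gain ✓; to p=20 gives 486 − 24×20 = 6 → no gain ✓.
4 of the 6 constraints hold; not an equilibrium.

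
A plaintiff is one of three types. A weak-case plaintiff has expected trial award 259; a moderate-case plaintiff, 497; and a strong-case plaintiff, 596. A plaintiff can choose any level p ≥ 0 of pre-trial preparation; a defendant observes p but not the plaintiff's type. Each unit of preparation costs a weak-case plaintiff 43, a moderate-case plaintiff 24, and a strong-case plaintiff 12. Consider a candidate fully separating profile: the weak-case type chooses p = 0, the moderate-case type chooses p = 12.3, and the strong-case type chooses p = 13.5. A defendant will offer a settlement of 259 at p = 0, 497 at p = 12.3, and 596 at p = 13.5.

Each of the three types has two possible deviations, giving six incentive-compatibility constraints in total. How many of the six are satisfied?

Weak-case (own payoff 259): to p=12.3 gives 497 − 43×12.3 = -31.9 → no gain ✓; to p=13.5 gives 596 − 43×13.5 = 15.5 → no gain ✓.
Moderate-case (own payoff 497 − 24×12.3 = 201.8): to p=0 gives 259 → profitable ✗; to p=13.5 gives 596 − 24×13.5 = 272 → profitable ✗.
Strong-case (own payoff 596 − 12×13.5 = 434): to p=0 gives 259 → no gain ✓; to p=12.3 gives 497 − 12×12.3 = 349.4 → no gain ✓.
4 of the 6 constraints hold; not an equilibrium.

4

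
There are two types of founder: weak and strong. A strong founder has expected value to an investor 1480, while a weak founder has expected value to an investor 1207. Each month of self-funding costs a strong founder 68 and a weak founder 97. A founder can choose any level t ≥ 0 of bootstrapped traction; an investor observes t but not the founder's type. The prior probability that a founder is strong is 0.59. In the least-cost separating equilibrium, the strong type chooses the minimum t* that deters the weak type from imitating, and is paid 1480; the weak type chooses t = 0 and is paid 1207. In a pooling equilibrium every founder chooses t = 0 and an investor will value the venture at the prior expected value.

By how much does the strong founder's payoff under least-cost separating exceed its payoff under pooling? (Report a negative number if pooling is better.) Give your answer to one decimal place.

-79.5

Least-cost separating signal: t* solves 1207 = 1480 − 97·t*, so t* = (1480 − 1207)/97 ≈ 2.8144.
Strong type's separating payoff: 1480 − 68 × t* = 1480 − 68 × (1480 − 1207)/97 = 1480 − 18564/97 ≈ 1288.619.
Pooling payoff: 0.59 × 1480 + 0.41 × 1207 = 1368.07.
Difference: 1288.619 − 1368.07 = -79.451, i.e. -79.5 to one decimal place.
The strong type would prefer the pooling outcome.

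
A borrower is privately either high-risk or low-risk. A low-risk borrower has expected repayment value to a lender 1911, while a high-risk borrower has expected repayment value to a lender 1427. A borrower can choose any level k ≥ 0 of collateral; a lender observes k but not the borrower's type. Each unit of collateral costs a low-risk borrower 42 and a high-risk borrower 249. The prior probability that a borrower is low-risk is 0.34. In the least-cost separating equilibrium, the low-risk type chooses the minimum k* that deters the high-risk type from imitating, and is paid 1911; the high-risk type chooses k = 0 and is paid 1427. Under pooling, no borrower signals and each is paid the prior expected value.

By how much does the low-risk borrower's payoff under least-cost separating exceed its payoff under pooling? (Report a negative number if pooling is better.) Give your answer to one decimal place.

237.8

Least-cost separating signal: k* solves 1427 = 1911 − 249·k*, so k* = (1911 − 1427)/249 ≈ 1.9438.
Low-risk type's separating payoff: 1911 − 42 × k* = 1911 − 42 × (1911 − 1427)/249 = 1911 − 20328/249 ≈ 1829.361.
Pooling payoff: 0.34 × 1911 + 0.66 × 1427 = 1591.56.
Difference: 1829.361 − 1591.56 = 237.801, i.e. 237.8 to one decimal place.
The low-risk type prefers to separate.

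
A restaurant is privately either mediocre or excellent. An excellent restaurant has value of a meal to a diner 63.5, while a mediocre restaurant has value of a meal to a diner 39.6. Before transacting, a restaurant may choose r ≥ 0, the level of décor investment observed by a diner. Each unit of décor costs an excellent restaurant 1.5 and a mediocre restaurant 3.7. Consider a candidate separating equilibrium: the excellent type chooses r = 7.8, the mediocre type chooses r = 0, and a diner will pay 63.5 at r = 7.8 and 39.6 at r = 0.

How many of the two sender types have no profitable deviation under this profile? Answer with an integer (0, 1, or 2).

Mediocre type: stay at 0 → 39.6; mimic → 63.5 − 3.7 × 7.8 = 34.64. IC holds (39.6 ≥ 34.64).
Excellent type: signal → 63.5 − 1.5 × 7.8 = 51.8; deviate to 0 → 39.6. IC holds (51.8 ≥ 39.6).
2 of 2 constraints hold, so this is a separating equilibrium.

2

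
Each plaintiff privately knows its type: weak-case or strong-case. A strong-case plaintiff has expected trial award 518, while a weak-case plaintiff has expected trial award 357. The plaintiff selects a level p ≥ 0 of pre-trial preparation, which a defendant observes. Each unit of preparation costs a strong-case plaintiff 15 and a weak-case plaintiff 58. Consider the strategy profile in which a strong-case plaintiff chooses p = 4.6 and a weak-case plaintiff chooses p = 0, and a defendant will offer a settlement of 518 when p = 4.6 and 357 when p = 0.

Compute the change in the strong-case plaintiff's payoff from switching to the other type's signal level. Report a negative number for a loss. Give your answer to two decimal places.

-92.00

Playing p = 4.6 the strong-case plaintiff receives 518 − 15 × 4.6 = 449.
Deviating to p = 0 yields 357 instead.
Gain from deviating: 357 − 449 = -92.00.
The gain is negative, so the strong-case type's incentive-compatibility constraint is satisfied.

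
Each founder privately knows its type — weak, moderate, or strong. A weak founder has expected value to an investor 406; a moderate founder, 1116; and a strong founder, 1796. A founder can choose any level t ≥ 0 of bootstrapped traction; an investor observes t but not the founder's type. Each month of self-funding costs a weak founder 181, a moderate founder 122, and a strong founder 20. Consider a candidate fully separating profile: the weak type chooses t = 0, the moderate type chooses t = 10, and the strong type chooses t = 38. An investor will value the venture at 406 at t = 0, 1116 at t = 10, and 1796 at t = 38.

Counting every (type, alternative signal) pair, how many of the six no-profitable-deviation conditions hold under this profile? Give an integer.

Strong (own payoff 1796 − 20×38 = 1036): to t=0 gives 406 → no gain ✓; to t=10 gives 1116 − 20×10 = 916 → no gain ✓.
Weak (own payoff 406): to t=10 gives 1116 − 181×10 = -694 → no gain ✓; to t=38 gives 1796 − 181×38 = -5082 → no gain ✓.
Moderate (own payoff 1116 − 122×10 = -104): to t=0 gives 406 → profitable ✗; to t=38 gives 1796 − 122×38 = -2840 → no gain ✓.
5 of the 6 constraints hold; not an equilibrium.

5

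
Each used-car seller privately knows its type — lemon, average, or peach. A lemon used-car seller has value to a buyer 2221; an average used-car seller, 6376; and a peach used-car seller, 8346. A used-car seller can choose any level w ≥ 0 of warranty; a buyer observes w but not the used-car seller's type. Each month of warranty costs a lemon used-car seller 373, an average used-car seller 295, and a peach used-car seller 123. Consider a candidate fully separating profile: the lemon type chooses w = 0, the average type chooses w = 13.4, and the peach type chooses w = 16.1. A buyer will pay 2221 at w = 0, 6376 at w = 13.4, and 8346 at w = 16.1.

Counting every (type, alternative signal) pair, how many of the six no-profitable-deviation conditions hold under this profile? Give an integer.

4

Lemon (own payoff 2221): to w=13.4 gives 6376 − 373×13.4 = 1377.8 → no gain ✓; to w=16.1 gives 8346 − 373×16.1 = 2340.7 → profitable ✗.
Peach (own payoff 8346 − 123×16.1 = 6365.7): to w=0 gives 2221 → no gain ✓; to w=13.4 gives 6376 − 123×13.4 = 4727.8 → no gain ✓.
Average (own payoff 6376 − 295×13.4 = 2423): to w=0 gives 2221 → no gain ✓; to w=16.1 gives 8346 − 295×16.1 = 3596.5 → profitable ✗.
4 of the 6 constraints hold; not an equilibrium.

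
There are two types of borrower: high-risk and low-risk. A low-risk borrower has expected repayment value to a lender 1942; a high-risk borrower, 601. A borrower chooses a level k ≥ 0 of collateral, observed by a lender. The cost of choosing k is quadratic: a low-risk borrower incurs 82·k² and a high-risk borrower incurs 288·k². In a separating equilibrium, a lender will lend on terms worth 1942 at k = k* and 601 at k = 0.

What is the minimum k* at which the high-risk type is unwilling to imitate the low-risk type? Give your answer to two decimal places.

2.16

The high-risk type at k = 0 receives 601; imitating at k* yields 1942 − 288·k*².
Indifference: 601 = 1942 − 288·k*², so k*² = (1942 − 601) / 288 ≈ 4.6563.
k* = √4.6563 ≈ 2.16.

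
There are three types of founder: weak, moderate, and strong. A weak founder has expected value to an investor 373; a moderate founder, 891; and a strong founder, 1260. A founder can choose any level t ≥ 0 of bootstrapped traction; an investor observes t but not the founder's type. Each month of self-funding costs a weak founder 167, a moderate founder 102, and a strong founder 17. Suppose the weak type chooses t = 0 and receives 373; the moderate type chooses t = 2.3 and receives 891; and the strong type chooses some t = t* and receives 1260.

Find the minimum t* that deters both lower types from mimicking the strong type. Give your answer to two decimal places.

5.92

Weak type (on-path payoff 373) won't mimic when 373 ≥ 1260 − 167·t*, i.e. t* ≥ 5.31.
Moderate type (on-path payoff 891 − 102×2.3 = 656.4) won't mimic when 656.4 ≥ 1260 − 102·t*, i.e. t* ≥ 5.92.
Both must hold, so t* = max(5.31, 5.92) = 5.92. The moderate type's constraint binds.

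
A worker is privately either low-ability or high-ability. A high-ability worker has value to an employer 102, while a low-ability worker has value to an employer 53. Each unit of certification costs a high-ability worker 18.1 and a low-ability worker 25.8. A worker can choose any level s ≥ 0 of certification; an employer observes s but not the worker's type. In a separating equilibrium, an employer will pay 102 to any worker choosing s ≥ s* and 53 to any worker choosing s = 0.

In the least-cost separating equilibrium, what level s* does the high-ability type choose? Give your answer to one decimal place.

A low-ability worker choosing s = 0 receives 53.
Imitating at s* instead would pay 102 at cost 25.8·s*, netting 102 − 25.8·s*.
Indifference: 53 = 102 − 25.8·s*, so s* = (102 − 53) / 25.8 ≈ 1.9.
This is the low-ability type's binding incentive-compatibility constraint; any s ≥ 1.9 sustains separation on that side.

1.9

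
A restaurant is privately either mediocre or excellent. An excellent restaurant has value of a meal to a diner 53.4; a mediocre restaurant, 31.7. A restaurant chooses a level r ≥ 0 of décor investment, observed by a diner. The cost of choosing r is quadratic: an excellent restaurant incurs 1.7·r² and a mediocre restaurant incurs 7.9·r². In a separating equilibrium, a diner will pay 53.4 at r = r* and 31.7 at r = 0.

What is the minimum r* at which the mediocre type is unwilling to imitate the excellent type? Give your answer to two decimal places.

The mediocre type at r = 0 receives 31.7; imitating at r* yields 53.4 − 7.9·r*².
Indifference: 31.7 = 53.4 − 7.9·r*², so r*² = (53.4 − 31.7) / 7.9 ≈ 2.7468.
r* = √2.7468 ≈ 1.66.

1.66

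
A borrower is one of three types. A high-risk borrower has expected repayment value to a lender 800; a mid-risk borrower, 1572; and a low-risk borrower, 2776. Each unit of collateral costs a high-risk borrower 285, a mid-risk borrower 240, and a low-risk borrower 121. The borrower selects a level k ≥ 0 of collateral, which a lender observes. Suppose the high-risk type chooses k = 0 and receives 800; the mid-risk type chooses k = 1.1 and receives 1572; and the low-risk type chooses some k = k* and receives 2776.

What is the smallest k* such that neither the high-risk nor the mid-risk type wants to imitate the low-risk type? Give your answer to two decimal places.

High-risk type (on-path payoff 800) won't mimic when 800 ≥ 2776 − 285·k*, i.e. k* ≥ 6.93.
Mid-risk type (on-path payoff 1572 − 240×1.1 = 1308) won't mimic when 1308 ≥ 2776 − 240·k*, i.e. k* ≥ 6.12.
Both must hold, so k* = max(6.93, 6.12) = 6.93. The high-risk type's constraint binds.

6.93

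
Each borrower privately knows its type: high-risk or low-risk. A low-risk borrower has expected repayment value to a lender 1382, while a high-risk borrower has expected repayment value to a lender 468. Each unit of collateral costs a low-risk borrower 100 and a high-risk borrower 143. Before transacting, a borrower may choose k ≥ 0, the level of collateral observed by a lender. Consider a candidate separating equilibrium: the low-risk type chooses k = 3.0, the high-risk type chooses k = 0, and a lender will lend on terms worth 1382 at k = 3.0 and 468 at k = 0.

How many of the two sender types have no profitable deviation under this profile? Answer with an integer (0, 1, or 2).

1

High-risk type: stay at 0 → 468; mimic → 1382 − 143 × 3.0 = 953. IC fails (468 < 953).
Low-risk type: signal → 1382 − 100 × 3.0 = 1082; deviate to 0 → 468. IC holds (1082 ≥ 468).
1 of 2 constraints hold, so this profile is not an equilibrium.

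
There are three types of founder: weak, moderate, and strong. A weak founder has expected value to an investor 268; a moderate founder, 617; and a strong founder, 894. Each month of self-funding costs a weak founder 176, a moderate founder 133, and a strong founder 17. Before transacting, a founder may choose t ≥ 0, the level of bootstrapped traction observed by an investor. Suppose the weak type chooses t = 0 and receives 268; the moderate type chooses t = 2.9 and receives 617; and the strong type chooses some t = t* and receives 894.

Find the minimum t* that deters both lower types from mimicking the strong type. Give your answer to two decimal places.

Weak type (on-path payoff 268) won't mimic when 268 ≥ 894 − 176·t*, i.e. t* ≥ 3.56.
Moderate type (on-path payoff 617 − 133×2.9 = 231.3) won't mimic when 231.3 ≥ 894 − 133·t*, i.e. t* ≥ 4.98.
Both must hold, so t* = max(3.56, 4.98) = 4.98. The moderate type's constraint binds.

4.98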